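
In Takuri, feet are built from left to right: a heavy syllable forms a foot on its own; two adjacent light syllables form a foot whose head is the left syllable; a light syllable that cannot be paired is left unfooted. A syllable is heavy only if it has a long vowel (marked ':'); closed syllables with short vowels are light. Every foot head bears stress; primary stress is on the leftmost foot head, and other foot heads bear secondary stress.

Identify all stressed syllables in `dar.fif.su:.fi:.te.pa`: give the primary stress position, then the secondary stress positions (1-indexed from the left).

Weights: 1 dar L, 2 fif L, 3 su: H, 4 fi: H, 5 te L, 6 pa L.
Parse left to right (heavy = foot alone; LL = one foot; stranded L unfooted): (ˈdar.fif) (ˈsu:) (ˈfi:) (ˈte.pa).
Foot heads: 1, 3, 4, 5.
Primary stress on the leftmost head = syllable 1.
Secondary stress on 3, 4, 5: ˈdar.fif.ˌsu:.ˌfi:.ˌte.pa.

primary 1, secondary 3, 4, 5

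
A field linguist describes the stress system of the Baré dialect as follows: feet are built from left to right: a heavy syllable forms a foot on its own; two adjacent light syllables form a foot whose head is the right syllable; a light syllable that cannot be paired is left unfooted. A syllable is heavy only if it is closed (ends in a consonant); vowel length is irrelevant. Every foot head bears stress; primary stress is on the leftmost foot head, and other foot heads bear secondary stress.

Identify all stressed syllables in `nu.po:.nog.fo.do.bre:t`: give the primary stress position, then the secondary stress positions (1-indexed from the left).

Weights: 1 nu L, 2 po: L, 3 nog H, 4 fo L, 5 do L, 6 bre:t H.
Parse left to right (heavy = foot alone; LL = one foot; stranded L unfooted): (nu.ˈpo:) (ˈnog) (fo.ˈdo) (ˈbre:t).
Foot heads: 2, 3, 5, 6.
Primary stress on the leftmost head = syllable 2.
Secondary stress on 3, 5, 6: nu.ˈpo:.ˌnog.fo.ˌdo.ˌbre:t.

primary 2, secondary 3, 5, 6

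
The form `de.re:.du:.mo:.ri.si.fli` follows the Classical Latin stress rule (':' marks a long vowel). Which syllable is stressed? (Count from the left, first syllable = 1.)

Classical Latin: stress the penult if heavy (long vowel or closed), else the antepenult.
Weights: 5 ri L, 6 si L, 7 fli L.
The penult (syllable 6, si) is light, so stress falls on the antepenult (syllable 5, ri).
Stress on syllable 5: de.re:.du:.mo:.ˈri.si.fli.

5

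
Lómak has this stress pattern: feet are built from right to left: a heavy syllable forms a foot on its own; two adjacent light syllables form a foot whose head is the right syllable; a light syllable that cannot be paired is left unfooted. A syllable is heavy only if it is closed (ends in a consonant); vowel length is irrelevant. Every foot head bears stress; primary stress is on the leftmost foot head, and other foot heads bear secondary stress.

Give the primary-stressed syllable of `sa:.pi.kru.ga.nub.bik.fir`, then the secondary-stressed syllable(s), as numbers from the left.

primary 2, secondary 4, 5, 6, 7

Weights: 1 sa: L, 2 pi L, 3 kru L, 4 ga L, 5 nub H, 6 bik H, 7 fir H.
Parse right to left (heavy = foot alone; LL = one foot; stranded L unfooted): (sa:.ˈpi) (kru.ˈga) (ˈnub) (ˈbik) (ˈfir).
Foot heads: 2, 4, 5, 6, 7.
Primary stress on the leftmost head = syllable 2.
Secondary stress on 4, 5, 6, 7: sa:.ˈpi.kru.ˌga.ˌnub.ˌbik.ˌfir.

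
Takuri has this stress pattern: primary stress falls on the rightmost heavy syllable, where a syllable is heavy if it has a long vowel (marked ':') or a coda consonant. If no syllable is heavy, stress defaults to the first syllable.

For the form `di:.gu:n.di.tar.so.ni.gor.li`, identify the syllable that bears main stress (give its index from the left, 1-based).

Weights: 1 di: H, 2 gu:n H, 3 di L, 4 tar H, 5 so L, 6 ni L, 7 gor H, 8 li L.
Heavy syllables in the domain: 1, 2, 4, 7. The rightmost is syllable 7 (gor).
Primary stress: syllable 7 → di:.gu:n.di.tar.so.ni.ˈgor.li.

7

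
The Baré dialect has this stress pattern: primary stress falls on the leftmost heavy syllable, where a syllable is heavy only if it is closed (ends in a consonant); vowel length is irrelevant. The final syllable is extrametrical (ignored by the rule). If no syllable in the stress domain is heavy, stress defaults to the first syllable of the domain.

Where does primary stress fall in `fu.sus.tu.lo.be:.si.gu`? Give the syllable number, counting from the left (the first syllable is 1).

2

The final syllable (7, gu) is extrametrical; the stress domain is syllables 1–6.
Weights: 1 fu L, 2 sus H, 3 tu L, 4 lo L, 5 be: L, 6 si L.
Heavy syllables in the domain: 2. The leftmost is syllable 2 (sus).
Primary stress: syllable 2 → fu.ˈsus.tu.lo.be:.si.gu.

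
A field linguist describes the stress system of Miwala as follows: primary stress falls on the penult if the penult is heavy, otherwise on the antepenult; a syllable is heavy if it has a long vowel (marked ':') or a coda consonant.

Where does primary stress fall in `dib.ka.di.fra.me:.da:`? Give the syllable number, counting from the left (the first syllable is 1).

5

Weights: 4 fra L, 5 me: H, 6 da: H.
The penult (syllable 5, me:) is heavy, so it takes stress.
Primary stress: syllable 5 → dib.ka.di.fra.ˈme:.da:.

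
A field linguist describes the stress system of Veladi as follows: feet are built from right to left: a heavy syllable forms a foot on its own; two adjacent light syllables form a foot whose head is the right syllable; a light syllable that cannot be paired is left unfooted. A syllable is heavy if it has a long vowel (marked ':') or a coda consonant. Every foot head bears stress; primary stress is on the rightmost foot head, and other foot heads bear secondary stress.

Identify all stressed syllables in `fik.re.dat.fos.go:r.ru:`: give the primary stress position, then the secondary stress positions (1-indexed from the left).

primary 6, secondary 1, 3, 4, 5

Weights: 1 fik H, 2 re L, 3 dat H, 4 fos H, 5 go:r H, 6 ru: H.
Parse right to left (heavy = foot alone; LL = one foot; stranded L unfooted): (ˈfik) re (ˈdat) (ˈfos) (ˈgo:r) (ˈru:).
Foot heads: 1, 3, 4, 5, 6.
Primary stress on the rightmost head = syllable 6.
Secondary stress on 1, 3, 4, 5: ˌfik.re.ˌdat.ˌfos.ˌgo:r.ˈru:.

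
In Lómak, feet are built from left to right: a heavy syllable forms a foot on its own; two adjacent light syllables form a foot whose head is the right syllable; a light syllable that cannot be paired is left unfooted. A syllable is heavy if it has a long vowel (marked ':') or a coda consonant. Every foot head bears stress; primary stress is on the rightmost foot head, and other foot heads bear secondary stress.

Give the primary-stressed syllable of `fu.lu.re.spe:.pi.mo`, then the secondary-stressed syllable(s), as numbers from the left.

Weights: 1 fu L, 2 lu L, 3 re L, 4 spe: H, 5 pi L, 6 mo L.
Parse left to right (heavy = foot alone; LL = one foot; stranded L unfooted): (fu.ˈlu) re (ˈspe:) (pi.ˈmo).
Foot heads: 2, 4, 6.
Primary stress on the rightmost head = syllable 6.
Secondary stress on 2, 4: fu.ˌlu.re.ˌspe:.pi.ˈmo.

primary 6, secondary 2, 4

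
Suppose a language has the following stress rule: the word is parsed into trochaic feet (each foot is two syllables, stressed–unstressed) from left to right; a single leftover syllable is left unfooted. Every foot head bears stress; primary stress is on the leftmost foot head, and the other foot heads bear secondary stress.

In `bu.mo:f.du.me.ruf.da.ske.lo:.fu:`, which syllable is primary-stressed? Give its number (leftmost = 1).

1

Parse left to right into trochaic (ˈσσ) feet: (ˈbu.mo:f) (ˈdu.me) (ˈruf.da) (ˈske.lo:) fu:. Syllable 9 is left unfooted.
Foot heads (stressed positions): 1, 3, 5, 7.
End Rule Leftmost: primary stress on the leftmost head = syllable 1.
Primary stress: syllable 1 → ˈbu.mo:f.du.me.ruf.da.ske.lo:.fu:.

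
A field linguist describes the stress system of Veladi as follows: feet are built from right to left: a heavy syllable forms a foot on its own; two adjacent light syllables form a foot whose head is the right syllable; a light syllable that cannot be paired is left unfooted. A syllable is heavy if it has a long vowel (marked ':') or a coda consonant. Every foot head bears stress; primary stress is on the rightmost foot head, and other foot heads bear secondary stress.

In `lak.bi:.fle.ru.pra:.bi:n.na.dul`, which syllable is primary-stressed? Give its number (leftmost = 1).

Weights: 1 lak H, 2 bi: H, 3 fle L, 4 ru L, 5 pra: H, 6 bi:n H, 7 na L, 8 dul H.
Parse right to left (heavy = foot alone; LL = one foot; stranded L unfooted): (ˈlak) (ˈbi:) (fle.ˈru) (ˈpra:) (ˈbi:n) na (ˈdul).
Foot heads: 1, 2, 4, 5, 6, 8.
Primary stress on the rightmost head = syllable 8.
Primary stress: syllable 8 → lak.bi:.fle.ru.pra:.bi:n.na.ˈdul.

8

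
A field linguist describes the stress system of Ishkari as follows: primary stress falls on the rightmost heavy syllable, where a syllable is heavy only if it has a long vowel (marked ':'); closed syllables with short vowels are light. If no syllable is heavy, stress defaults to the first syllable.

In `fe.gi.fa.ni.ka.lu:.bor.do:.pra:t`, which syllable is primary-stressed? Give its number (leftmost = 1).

Weights: 1 fe L, 2 gi L, 3 fa L, 4 ni L, 5 ka L, 6 lu: H, 7 bor L, 8 do: H, 9 pra:t H.
Heavy syllables in the domain: 6, 8, 9. The rightmost is syllable 9 (pra:t).
Primary stress: syllable 9 → fe.gi.fa.ni.ka.lu:.bor.do:.ˈpra:t.

9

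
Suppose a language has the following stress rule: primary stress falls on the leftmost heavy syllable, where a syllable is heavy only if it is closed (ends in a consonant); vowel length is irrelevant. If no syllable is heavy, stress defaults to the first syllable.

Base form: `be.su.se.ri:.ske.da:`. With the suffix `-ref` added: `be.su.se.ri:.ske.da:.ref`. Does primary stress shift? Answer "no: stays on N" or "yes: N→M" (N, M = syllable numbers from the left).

Base `be.su.se.ri:.ske.da:` (6 syllables):
  Weights: 1 be L, 2 su L, 3 se L, 4 ri: L, 5 ske L, 6 da: L.
  No heavy syllable in the domain; default to the first syllable = syllable 1.
  → primary stress on syllable 1.
Suffixed `be.su.se.ri:.ske.da:.ref` (7 syllables):
  Weights: 1 be L, 2 su L, 3 se L, 4 ri: L, 5 ske L, 6 da: L, 7 ref H.
  Heavy syllables in the domain: 7. The leftmost is syllable 7 (ref).
  → primary stress on syllable 7.

yes: 1→7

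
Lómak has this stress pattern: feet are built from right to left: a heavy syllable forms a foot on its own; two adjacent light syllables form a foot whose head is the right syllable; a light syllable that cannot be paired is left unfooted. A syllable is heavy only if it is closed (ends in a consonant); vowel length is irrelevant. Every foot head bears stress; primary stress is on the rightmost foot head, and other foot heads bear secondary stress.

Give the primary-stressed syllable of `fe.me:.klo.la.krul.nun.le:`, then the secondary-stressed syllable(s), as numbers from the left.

Weights: 1 fe L, 2 me: L, 3 klo L, 4 la L, 5 krul H, 6 nun H, 7 le: L.
Parse right to left (heavy = foot alone; LL = one foot; stranded L unfooted): (fe.ˈme:) (klo.ˈla) (ˈkrul) (ˈnun) le:.
Foot heads: 2, 4, 5, 6.
Primary stress on the rightmost head = syllable 6.
Secondary stress on 2, 4, 5: fe.ˌme:.klo.ˌla.ˌkrul.ˈnun.le:.

primary 6, secondary 2, 4, 5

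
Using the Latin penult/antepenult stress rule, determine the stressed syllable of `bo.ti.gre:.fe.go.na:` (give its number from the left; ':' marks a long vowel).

Classical Latin: stress the penult if heavy (long vowel or closed), else the antepenult.
Weights: 4 fe L, 5 go L, 6 na: H.
The penult (syllable 5, go) is light, so stress falls on the antepenult (syllable 4, fe).
Stress on syllable 4: bo.ti.gre:.ˈfe.go.na:.

4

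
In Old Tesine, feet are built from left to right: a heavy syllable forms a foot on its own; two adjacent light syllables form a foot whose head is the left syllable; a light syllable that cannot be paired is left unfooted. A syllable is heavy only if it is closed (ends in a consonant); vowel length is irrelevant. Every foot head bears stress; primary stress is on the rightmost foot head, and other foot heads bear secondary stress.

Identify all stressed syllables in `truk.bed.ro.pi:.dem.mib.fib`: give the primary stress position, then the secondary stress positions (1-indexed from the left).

Weights: 1 truk H, 2 bed H, 3 ro L, 4 pi: L, 5 dem H, 6 mib H, 7 fib H.
Parse left to right (heavy = foot alone; LL = one foot; stranded L unfooted): (ˈtruk) (ˈbed) (ˈro.pi:) (ˈdem) (ˈmib) (ˈfib).
Foot heads: 1, 2, 3, 5, 6, 7.
Primary stress on the rightmost head = syllable 7.
Secondary stress on 1, 2, 3, 5, 6: ˌtruk.ˌbed.ˌro.pi:.ˌdem.ˌmib.ˈfib.

primary 7, secondary 1, 2, 3, 5, 6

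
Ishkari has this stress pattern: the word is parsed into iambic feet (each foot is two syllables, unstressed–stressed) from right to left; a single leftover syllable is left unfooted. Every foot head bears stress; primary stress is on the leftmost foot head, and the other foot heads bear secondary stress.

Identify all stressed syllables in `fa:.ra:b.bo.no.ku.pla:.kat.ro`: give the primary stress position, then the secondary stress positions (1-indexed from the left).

Parse right to left into iambic (σˈσ) feet: (fa:.ˈra:b) (bo.ˈno) (ku.ˈpla:) (kat.ˈro).
Foot heads (stressed positions): 2, 4, 6, 8.
End Rule Leftmost: primary stress on the leftmost head = syllable 2.
Secondary stress on 4, 6, 8: fa:.ˈra:b.bo.ˌno.ku.ˌpla:.kat.ˌro.

primary 2, secondary 4, 6, 8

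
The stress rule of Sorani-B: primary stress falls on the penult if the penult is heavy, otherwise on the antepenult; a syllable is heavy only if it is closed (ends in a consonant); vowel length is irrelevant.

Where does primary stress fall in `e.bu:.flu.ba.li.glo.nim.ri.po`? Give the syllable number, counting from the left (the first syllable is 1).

Weights: 7 nim H, 8 ri L, 9 po L.
The penult (syllable 8, ri) is light, so stress falls on the antepenult (syllable 7, nim).
Primary stress: syllable 7 → e.bu:.flu.ba.li.glo.ˈnim.ri.po.

7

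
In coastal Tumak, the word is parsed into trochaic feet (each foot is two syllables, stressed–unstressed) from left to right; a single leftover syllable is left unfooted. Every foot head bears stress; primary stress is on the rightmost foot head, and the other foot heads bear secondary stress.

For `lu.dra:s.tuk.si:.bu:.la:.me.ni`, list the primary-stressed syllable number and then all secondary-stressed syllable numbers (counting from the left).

Parse left to right into trochaic (ˈσσ) feet: (ˈlu.dra:s) (ˈtuk.si:) (ˈbu:.la:) (ˈme.ni).
Foot heads (stressed positions): 1, 3, 5, 7.
End Rule Rightmost: primary stress on the rightmost head = syllable 7.
Secondary stress on 1, 3, 5: ˌlu.dra:s.ˌtuk.si:.ˌbu:.la:.ˈme.ni.

primary 7, secondary 1, 3, 5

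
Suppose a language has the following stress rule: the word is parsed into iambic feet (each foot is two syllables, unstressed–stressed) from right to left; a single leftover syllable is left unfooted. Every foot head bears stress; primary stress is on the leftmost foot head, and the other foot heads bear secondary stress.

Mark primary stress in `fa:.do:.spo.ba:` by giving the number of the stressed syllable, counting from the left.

Parse right to left into iambic (σˈσ) feet: (fa:.ˈdo:) (spo.ˈba:).
Foot heads (stressed positions): 2, 4.
End Rule Leftmost: primary stress on the leftmost head = syllable 2.
Primary stress: syllable 2 → fa:.ˈdo:.spo.ba:.

2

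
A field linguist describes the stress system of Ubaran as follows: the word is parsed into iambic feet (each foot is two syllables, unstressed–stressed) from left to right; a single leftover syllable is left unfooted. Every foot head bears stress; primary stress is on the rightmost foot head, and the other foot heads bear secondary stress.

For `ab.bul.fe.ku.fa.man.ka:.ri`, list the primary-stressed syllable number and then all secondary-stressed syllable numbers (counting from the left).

Parse left to right into iambic (σˈσ) feet: (ab.ˈbul) (fe.ˈku) (fa.ˈman) (ka:.ˈri).
Foot heads (stressed positions): 2, 4, 6, 8.
End Rule Rightmost: primary stress on the rightmost head = syllable 8.
Secondary stress on 2, 4, 6: ab.ˌbul.fe.ˌku.fa.ˌman.ka:.ˈri.

primary 8, secondary 2, 4, 6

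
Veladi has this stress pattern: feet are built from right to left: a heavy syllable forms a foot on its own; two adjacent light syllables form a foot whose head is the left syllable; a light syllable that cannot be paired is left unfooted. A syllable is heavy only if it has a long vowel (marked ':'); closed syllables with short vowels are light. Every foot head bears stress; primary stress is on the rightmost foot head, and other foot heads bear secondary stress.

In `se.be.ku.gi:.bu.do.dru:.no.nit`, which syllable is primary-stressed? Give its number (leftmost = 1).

Weights: 1 se L, 2 be L, 3 ku L, 4 gi: H, 5 bu L, 6 do L, 7 dru: H, 8 no L, 9 nit L.
Parse right to left (heavy = foot alone; LL = one foot; stranded L unfooted): se (ˈbe.ku) (ˈgi:) (ˈbu.do) (ˈdru:) (ˈno.nit).
Foot heads: 2, 4, 5, 7, 8.
Primary stress on the rightmost head = syllable 8.
Primary stress: syllable 8 → se.be.ku.gi:.bu.do.dru:.ˈno.nit.

8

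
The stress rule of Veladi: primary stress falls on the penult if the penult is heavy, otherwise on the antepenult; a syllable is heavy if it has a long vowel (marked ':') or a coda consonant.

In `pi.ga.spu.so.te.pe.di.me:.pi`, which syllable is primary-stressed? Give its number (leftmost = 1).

8

Weights: 7 di L, 8 me: H, 9 pi L.
The penult (syllable 8, me:) is heavy, so it takes stress.
Primary stress: syllable 8 → pi.ga.spu.so.te.pe.di.ˈme:.pi.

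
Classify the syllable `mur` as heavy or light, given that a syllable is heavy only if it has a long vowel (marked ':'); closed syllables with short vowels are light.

light

`mur`: short vowel, closed (coda /r/). Short vowel → light.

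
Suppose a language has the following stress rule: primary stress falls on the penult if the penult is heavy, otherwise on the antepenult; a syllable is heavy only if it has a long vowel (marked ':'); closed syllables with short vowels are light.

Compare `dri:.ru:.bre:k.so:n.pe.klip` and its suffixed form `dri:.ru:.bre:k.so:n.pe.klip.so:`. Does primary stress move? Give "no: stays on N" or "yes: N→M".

Base `dri:.ru:.bre:k.so:n.pe.klip` (6 syllables):
  Weights: 4 so:n H, 5 pe L, 6 klip L.
  The penult (syllable 5, pe) is light, so stress falls on the antepenult (syllable 4, so:n).
  → primary stress on syllable 4.
Suffixed `dri:.ru:.bre:k.so:n.pe.klip.so:` (7 syllables):
  Weights: 5 pe L, 6 klip L, 7 so: H.
  The penult (syllable 6, klip) is light, so stress falls on the antepenult (syllable 5, pe).
  → primary stress on syllable 5.

yes: 4→5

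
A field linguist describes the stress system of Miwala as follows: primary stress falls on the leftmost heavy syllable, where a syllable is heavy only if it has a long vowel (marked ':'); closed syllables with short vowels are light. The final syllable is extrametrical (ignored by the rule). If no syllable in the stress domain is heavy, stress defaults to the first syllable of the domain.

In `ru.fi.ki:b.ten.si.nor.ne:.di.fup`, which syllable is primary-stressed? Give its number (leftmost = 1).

3

The final syllable (9, fup) is extrametrical; the stress domain is syllables 1–8.
Weights: 1 ru L, 2 fi L, 3 ki:b H, 4 ten L, 5 si L, 6 nor L, 7 ne: H, 8 di L.
Heavy syllables in the domain: 3, 7. The leftmost is syllable 3 (ki:b).
Primary stress: syllable 3 → ru.fi.ˈki:b.ten.si.nor.ne:.di.fup.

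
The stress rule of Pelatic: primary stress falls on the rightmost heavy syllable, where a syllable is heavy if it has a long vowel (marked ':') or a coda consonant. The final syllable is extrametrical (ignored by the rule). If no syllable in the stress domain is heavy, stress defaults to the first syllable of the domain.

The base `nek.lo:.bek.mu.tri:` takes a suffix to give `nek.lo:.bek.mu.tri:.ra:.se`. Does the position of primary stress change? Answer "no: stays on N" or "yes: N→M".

yes: 3→6

Base `nek.lo:.bek.mu.tri:` (5 syllables):
  The final syllable (5, tri:) is extrametrical; the stress domain is syllables 1–4.
  Weights: 1 nek H, 2 lo: H, 3 bek H, 4 mu L.
  Heavy syllables in the domain: 1, 2, 3. The rightmost is syllable 3 (bek).
  → primary stress on syllable 3.
Suffixed `nek.lo:.bek.mu.tri:.ra:.se` (7 syllables):
  The final syllable (7, se) is extrametrical; the stress domain is syllables 1–6.
  Weights: 1 nek H, 2 lo: H, 3 bek H, 4 mu L, 5 tri: H, 6 ra: H.
  Heavy syllables in the domain: 1, 2, 3, 5, 6. The rightmost is syllable 6 (ra:).
  → primary stress on syllable 6.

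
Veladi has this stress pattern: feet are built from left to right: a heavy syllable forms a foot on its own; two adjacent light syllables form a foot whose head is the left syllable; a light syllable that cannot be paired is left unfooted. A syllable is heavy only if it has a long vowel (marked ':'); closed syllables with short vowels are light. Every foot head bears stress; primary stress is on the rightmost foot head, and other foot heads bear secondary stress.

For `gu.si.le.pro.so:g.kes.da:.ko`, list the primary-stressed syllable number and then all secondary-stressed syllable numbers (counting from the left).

Weights: 1 gu L, 2 si L, 3 le L, 4 pro L, 5 so:g H, 6 kes L, 7 da: H, 8 ko L.
Parse left to right (heavy = foot alone; LL = one foot; stranded L unfooted): (ˈgu.si) (ˈle.pro) (ˈso:g) kes (ˈda:) ko.
Foot heads: 1, 3, 5, 7.
Primary stress on the rightmost head = syllable 7.
Secondary stress on 1, 3, 5: ˌgu.si.ˌle.pro.ˌso:g.kes.ˈda:.ko.

primary 7, secondary 1, 3, 5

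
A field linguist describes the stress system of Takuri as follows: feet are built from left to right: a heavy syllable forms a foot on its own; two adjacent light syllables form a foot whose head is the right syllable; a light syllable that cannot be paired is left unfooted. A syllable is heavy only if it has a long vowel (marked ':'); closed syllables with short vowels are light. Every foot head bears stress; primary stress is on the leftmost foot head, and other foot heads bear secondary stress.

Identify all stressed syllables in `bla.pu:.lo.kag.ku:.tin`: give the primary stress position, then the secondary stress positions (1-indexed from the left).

Weights: 1 bla L, 2 pu: H, 3 lo L, 4 kag L, 5 ku: H, 6 tin L.
Parse left to right (heavy = foot alone; LL = one foot; stranded L unfooted): bla (ˈpu:) (lo.ˈkag) (ˈku:) tin.
Foot heads: 2, 4, 5.
Primary stress on the leftmost head = syllable 2.
Secondary stress on 4, 5: bla.ˈpu:.lo.ˌkag.ˌku:.tin.

primary 2, secondary 4, 5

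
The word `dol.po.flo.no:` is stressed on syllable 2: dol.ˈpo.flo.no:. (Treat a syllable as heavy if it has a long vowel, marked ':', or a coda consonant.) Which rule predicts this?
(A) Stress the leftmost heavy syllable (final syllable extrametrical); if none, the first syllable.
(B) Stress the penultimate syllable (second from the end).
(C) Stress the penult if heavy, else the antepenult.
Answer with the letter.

C

Rule A → syllable 1 (observed: 2).
Rule B → syllable 3 (observed: 2).
Rule C → syllable 2 ✓.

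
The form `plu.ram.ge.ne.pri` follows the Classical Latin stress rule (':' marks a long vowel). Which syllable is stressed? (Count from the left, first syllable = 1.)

Classical Latin: stress the penult if heavy (long vowel or closed), else the antepenult.
Weights: 3 ge L, 4 ne L, 5 pri L.
The penult (syllable 4, ne) is light, so stress falls on the antepenult (syllable 3, ge).
Stress on syllable 3: plu.ram.ˈge.ne.pri.

3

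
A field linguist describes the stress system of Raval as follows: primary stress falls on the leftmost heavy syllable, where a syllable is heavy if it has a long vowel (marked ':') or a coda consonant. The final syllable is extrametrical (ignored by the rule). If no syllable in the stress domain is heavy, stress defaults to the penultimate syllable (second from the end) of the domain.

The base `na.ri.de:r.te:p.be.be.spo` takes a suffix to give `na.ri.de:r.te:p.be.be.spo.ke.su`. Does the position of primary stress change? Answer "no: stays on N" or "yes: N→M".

Base `na.ri.de:r.te:p.be.be.spo` (7 syllables):
  The final syllable (7, spo) is extrametrical; the stress domain is syllables 1–6.
  Weights: 1 na L, 2 ri L, 3 de:r H, 4 te:p H, 5 be L, 6 be L.
  Heavy syllables in the domain: 3, 4. The leftmost is syllable 3 (de:r).
  → primary stress on syllable 3.
Suffixed `na.ri.de:r.te:p.be.be.spo.ke.su` (9 syllables):
  The final syllable (9, su) is extrametrical; the stress domain is syllables 1–8.
  Weights: 1 na L, 2 ri L, 3 de:r H, 4 te:p H, 5 be L, 6 be L, 7 spo L, 8 ke L.
  Heavy syllables in the domain: 3, 4. The leftmost is syllable 3 (de:r).
  → primary stress on syllable 3.

no: stays on 3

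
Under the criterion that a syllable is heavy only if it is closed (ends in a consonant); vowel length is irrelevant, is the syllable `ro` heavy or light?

`ro`: short vowel, open (no coda). Open (no coda) → light.

light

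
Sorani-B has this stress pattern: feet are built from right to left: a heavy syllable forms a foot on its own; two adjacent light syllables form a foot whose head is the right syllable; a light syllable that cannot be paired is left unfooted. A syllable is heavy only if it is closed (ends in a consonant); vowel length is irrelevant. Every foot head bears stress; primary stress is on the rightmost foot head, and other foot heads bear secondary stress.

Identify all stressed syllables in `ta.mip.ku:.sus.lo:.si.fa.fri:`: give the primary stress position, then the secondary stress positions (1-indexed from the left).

Weights: 1 ta L, 2 mip H, 3 ku: L, 4 sus H, 5 lo: L, 6 si L, 7 fa L, 8 fri: L.
Parse right to left (heavy = foot alone; LL = one foot; stranded L unfooted): ta (ˈmip) ku: (ˈsus) (lo:.ˈsi) (fa.ˈfri:).
Foot heads: 2, 4, 6, 8.
Primary stress on the rightmost head = syllable 8.
Secondary stress on 2, 4, 6: ta.ˌmip.ku:.ˌsus.lo:.ˌsi.fa.ˈfri:.

primary 8, secondary 2, 4, 6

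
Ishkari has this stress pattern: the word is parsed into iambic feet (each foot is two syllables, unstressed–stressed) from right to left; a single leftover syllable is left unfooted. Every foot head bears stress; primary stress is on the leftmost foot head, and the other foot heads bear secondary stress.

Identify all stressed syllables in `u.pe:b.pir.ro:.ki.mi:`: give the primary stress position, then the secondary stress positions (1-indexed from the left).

Parse right to left into iambic (σˈσ) feet: (u.ˈpe:b) (pir.ˈro:) (ki.ˈmi:).
Foot heads (stressed positions): 2, 4, 6.
End Rule Leftmost: primary stress on the leftmost head = syllable 2.
Secondary stress on 4, 6: u.ˈpe:b.pir.ˌro:.ki.ˌmi:.

primary 2, secondary 4, 6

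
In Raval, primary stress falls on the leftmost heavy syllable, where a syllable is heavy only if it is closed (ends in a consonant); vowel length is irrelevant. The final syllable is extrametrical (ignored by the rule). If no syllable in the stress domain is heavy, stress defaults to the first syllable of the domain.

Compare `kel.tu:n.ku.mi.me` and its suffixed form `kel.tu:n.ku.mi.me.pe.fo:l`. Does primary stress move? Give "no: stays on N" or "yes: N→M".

Base `kel.tu:n.ku.mi.me` (5 syllables):
  The final syllable (5, me) is extrametrical; the stress domain is syllables 1–4.
  Weights: 1 kel H, 2 tu:n H, 3 ku L, 4 mi L.
  Heavy syllables in the domain: 1, 2. The leftmost is syllable 1 (kel).
  → primary stress on syllable 1.
Suffixed `kel.tu:n.ku.mi.me.pe.fo:l` (7 syllables):
  The final syllable (7, fo:l) is extrametrical; the stress domain is syllables 1–6.
  Weights: 1 kel H, 2 tu:n H, 3 ku L, 4 mi L, 5 me L, 6 pe L.
  Heavy syllables in the domain: 1, 2. The leftmost is syllable 1 (kel).
  → primary stress on syllable 1.

no: stays on 1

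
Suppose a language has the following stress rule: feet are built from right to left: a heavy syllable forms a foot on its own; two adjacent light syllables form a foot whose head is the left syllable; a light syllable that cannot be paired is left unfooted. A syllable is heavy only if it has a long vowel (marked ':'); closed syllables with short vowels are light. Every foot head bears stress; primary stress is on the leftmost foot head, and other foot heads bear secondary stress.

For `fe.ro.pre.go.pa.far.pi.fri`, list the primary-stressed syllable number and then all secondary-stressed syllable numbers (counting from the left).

Weights: 1 fe L, 2 ro L, 3 pre L, 4 go L, 5 pa L, 6 far L, 7 pi L, 8 fri L.
Parse right to left (heavy = foot alone; LL = one foot; stranded L unfooted): (ˈfe.ro) (ˈpre.go) (ˈpa.far) (ˈpi.fri).
Foot heads: 1, 3, 5, 7.
Primary stress on the leftmost head = syllable 1.
Secondary stress on 3, 5, 7: ˈfe.ro.ˌpre.go.ˌpa.far.ˌpi.fri.

primary 1, secondary 3, 5, 7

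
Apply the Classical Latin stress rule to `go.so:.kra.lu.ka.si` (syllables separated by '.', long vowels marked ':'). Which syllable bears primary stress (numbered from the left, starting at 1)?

4

Classical Latin: stress the penult if heavy (long vowel or closed), else the antepenult.
Weights: 4 lu L, 5 ka L, 6 si L.
The penult (syllable 5, ka) is light, so stress falls on the antepenult (syllable 4, lu).
Stress on syllable 4: go.so:.kra.ˈlu.ka.si.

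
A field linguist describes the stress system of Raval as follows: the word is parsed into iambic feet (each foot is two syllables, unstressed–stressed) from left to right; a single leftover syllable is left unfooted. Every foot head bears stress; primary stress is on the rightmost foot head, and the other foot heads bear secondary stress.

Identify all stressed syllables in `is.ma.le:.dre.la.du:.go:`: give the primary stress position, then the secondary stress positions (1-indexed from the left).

primary 6, secondary 2, 4

Parse left to right into iambic (σˈσ) feet: (is.ˈma) (le:.ˈdre) (la.ˈdu:) go:. Syllable 7 is left unfooted.
Foot heads (stressed positions): 2, 4, 6.
End Rule Rightmost: primary stress on the rightmost head = syllable 6.
Secondary stress on 2, 4: is.ˌma.le:.ˌdre.la.ˈdu:.go:.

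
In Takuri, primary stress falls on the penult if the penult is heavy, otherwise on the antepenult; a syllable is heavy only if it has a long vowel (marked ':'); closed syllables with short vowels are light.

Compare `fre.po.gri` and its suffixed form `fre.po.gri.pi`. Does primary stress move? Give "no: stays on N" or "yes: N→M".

yes: 1→2

Base `fre.po.gri` (3 syllables):
  Weights: 1 fre L, 2 po L, 3 gri L.
  The penult (syllable 2, po) is light, so stress falls on the antepenult (syllable 1, fre).
  → primary stress on syllable 1.
Suffixed `fre.po.gri.pi` (4 syllables):
  Weights: 2 po L, 3 gri L, 4 pi L.
  The penult (syllable 3, gri) is light, so stress falls on the antepenult (syllable 2, po).
  → primary stress on syllable 2.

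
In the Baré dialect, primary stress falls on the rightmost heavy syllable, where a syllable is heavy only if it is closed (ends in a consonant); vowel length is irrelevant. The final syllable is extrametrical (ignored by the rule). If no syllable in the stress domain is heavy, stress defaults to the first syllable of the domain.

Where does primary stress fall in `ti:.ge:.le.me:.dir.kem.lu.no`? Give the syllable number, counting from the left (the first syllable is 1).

6

The final syllable (8, no) is extrametrical; the stress domain is syllables 1–7.
Weights: 1 ti: L, 2 ge: L, 3 le L, 4 me: L, 5 dir H, 6 kem H, 7 lu L.
Heavy syllables in the domain: 5, 6. The rightmost is syllable 6 (kem).
Primary stress: syllable 6 → ti:.ge:.le.me:.dir.ˈkem.lu.no.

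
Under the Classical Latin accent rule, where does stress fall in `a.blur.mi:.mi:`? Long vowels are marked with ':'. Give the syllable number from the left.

Classical Latin: stress the penult if heavy (long vowel or closed), else the antepenult.
Weights: 2 blur H, 3 mi: H, 4 mi: H.
The penult (syllable 3, mi:) is heavy, so it takes stress.
Stress on syllable 3: a.blur.ˈmi:.mi:.

3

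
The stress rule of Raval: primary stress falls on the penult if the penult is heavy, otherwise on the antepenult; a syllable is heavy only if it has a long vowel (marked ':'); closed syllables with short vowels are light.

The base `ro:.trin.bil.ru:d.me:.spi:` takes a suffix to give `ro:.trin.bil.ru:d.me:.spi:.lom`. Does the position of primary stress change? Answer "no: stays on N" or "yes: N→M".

yes: 5→6

Base `ro:.trin.bil.ru:d.me:.spi:` (6 syllables):
  Weights: 4 ru:d H, 5 me: H, 6 spi: H.
  The penult (syllable 5, me:) is heavy, so it takes stress.
  → primary stress on syllable 5.
Suffixed `ro:.trin.bil.ru:d.me:.spi:.lom` (7 syllables):
  Weights: 5 me: H, 6 spi: H, 7 lom L.
  The penult (syllable 6, spi:) is heavy, so it takes stress.
  → primary stress on syllable 6.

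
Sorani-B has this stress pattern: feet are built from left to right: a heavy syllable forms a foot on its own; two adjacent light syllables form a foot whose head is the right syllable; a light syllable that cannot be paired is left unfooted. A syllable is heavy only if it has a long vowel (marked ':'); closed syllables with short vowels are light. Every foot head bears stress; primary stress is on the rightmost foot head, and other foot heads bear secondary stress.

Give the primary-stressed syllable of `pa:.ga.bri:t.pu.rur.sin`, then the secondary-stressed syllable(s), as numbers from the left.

Weights: 1 pa: H, 2 ga L, 3 bri:t H, 4 pu L, 5 rur L, 6 sin L.
Parse left to right (heavy = foot alone; LL = one foot; stranded L unfooted): (ˈpa:) ga (ˈbri:t) (pu.ˈrur) sin.
Foot heads: 1, 3, 5.
Primary stress on the rightmost head = syllable 5.
Secondary stress on 1, 3: ˌpa:.ga.ˌbri:t.pu.ˈrur.sin.

primary 5, secondary 1, 3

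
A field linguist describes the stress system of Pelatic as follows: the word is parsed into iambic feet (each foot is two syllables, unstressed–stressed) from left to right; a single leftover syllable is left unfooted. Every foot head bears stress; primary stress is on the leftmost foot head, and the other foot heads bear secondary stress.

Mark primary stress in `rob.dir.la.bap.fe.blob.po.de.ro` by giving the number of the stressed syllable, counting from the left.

2

Parse left to right into iambic (σˈσ) feet: (rob.ˈdir) (la.ˈbap) (fe.ˈblob) (po.ˈde) ro. Syllable 9 is left unfooted.
Foot heads (stressed positions): 2, 4, 6, 8.
End Rule Leftmost: primary stress on the leftmost head = syllable 2.
Primary stress: syllable 2 → rob.ˈdir.la.bap.fe.blob.po.de.ro.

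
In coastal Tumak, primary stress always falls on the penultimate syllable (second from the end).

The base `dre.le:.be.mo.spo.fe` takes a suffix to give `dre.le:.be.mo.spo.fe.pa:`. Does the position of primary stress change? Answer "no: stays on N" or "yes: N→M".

Base `dre.le:.be.mo.spo.fe` (6 syllables):
  The word has 6 syllables; the penultimate syllable (second from the end) is syllable 5 (spo).
  → primary stress on syllable 5.
Suffixed `dre.le:.be.mo.spo.fe.pa:` (7 syllables):
  The word has 7 syllables; the penultimate syllable (second from the end) is syllable 6 (fe).
  → primary stress on syllable 6.

yes: 5→6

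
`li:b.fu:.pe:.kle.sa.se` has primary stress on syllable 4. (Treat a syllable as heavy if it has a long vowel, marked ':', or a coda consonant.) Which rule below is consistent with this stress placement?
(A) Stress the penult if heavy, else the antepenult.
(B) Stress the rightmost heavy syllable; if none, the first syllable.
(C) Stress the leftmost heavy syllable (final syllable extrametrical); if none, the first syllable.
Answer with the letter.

Rule A → syllable 4 ✓.
Rule B → syllable 3 (observed: 4).
Rule C → syllable 1 (observed: 4).

A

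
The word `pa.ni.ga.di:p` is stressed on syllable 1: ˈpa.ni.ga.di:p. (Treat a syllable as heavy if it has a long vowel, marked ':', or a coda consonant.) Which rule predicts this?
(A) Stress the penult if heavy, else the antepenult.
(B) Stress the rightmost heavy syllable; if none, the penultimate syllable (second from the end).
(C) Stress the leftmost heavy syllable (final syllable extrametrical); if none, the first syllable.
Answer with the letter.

Rule A → syllable 2 (observed: 1).
Rule B → syllable 4 (observed: 1).
Rule C → syllable 1 ✓.

C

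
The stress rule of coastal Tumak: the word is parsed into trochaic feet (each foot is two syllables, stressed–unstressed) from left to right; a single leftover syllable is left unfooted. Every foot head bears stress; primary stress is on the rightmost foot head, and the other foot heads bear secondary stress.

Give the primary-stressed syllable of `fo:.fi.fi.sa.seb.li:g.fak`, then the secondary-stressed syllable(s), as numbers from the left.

Parse left to right into trochaic (ˈσσ) feet: (ˈfo:.fi) (ˈfi.sa) (ˈseb.li:g) fak. Syllable 7 is left unfooted.
Foot heads (stressed positions): 1, 3, 5.
End Rule Rightmost: primary stress on the rightmost head = syllable 5.
Secondary stress on 1, 3: ˌfo:.fi.ˌfi.sa.ˈseb.li:g.fak.

primary 5, secondary 1, 3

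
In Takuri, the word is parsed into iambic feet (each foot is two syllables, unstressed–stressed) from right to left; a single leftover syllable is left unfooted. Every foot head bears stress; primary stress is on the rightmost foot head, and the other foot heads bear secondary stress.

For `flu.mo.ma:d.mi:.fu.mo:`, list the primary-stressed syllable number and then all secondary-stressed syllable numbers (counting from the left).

Parse right to left into iambic (σˈσ) feet: (flu.ˈmo) (ma:d.ˈmi:) (fu.ˈmo:).
Foot heads (stressed positions): 2, 4, 6.
End Rule Rightmost: primary stress on the rightmost head = syllable 6.
Secondary stress on 2, 4: flu.ˌmo.ma:d.ˌmi:.fu.ˈmo:.

primary 6, secondary 2, 4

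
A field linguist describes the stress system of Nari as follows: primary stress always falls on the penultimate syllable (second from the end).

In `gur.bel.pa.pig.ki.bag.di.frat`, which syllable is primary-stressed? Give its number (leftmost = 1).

The word has 8 syllables; the penultimate syllable (second from the end) is syllable 7 (di).
Primary stress: syllable 7 → gur.bel.pa.pig.ki.bag.ˈdi.frat.

7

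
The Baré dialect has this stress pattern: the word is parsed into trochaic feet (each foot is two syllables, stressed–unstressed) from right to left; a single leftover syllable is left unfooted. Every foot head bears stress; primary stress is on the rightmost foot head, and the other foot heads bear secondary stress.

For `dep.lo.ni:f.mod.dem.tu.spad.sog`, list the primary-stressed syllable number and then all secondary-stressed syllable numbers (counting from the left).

primary 7, secondary 1, 3, 5

Parse right to left into trochaic (ˈσσ) feet: (ˈdep.lo) (ˈni:f.mod) (ˈdem.tu) (ˈspad.sog).
Foot heads (stressed positions): 1, 3, 5, 7.
End Rule Rightmost: primary stress on the rightmost head = syllable 7.
Secondary stress on 1, 3, 5: ˌdep.lo.ˌni:f.mod.ˌdem.tu.ˈspad.sog.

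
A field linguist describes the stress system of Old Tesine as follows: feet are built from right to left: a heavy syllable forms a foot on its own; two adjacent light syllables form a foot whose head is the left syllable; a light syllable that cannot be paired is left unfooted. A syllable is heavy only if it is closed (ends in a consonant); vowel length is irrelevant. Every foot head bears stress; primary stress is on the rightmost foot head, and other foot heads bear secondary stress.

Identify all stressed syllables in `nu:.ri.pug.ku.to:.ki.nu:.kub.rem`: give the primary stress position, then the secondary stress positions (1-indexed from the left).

primary 9, secondary 1, 3, 4, 6, 8

Weights: 1 nu: L, 2 ri L, 3 pug H, 4 ku L, 5 to: L, 6 ki L, 7 nu: L, 8 kub H, 9 rem H.
Parse right to left (heavy = foot alone; LL = one foot; stranded L unfooted): (ˈnu:.ri) (ˈpug) (ˈku.to:) (ˈki.nu:) (ˈkub) (ˈrem).
Foot heads: 1, 3, 4, 6, 8, 9.
Primary stress on the rightmost head = syllable 9.
Secondary stress on 1, 3, 4, 6, 8: ˌnu:.ri.ˌpug.ˌku.to:.ˌki.nu:.ˌkub.ˈrem.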